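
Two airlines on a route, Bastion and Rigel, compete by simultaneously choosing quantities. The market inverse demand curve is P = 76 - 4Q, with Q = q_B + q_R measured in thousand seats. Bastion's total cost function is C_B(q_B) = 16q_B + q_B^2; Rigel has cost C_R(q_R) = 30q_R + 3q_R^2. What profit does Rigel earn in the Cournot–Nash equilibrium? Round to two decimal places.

22.03

Bastion's profit: π_B = (76 - 4Q)q_B - (16q_B + q_B²). Setting ∂π_B/∂q_B = 0: 60 - 10q_B - 4(q_R) = 0.
Rigel's profit: π_R = (76 - 4Q)q_R - (30q_R + 3q_R²). Setting ∂π_R/∂q_R = 0: 46 - 14q_R - 4(q_B) = 0.
Best responses: q_B = (60 - 4q_R)/10, q_R = (46 - 4q_B)/14.
Substituting one into the other gives q_B = 164/31 and q_R = 55/31.
Price P = 76 - 4·(219/31) = 1480/31.
Rigel's profit: (1480/31)·(55/31) - 30·(55/31) - 3(55/31)² = 22.0343.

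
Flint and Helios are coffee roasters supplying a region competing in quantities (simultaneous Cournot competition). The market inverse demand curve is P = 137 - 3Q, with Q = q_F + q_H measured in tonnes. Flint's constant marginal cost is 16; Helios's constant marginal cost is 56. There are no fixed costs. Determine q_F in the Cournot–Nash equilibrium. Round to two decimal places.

17.89

Flint's profit: π_F = (137 - 3Q)q_F - (16q_F). Setting ∂π_F/∂q_F = 0: 121 - 6q_F - 3(q_H) = 0.
Helios's first-order condition: 81 - 6q_H - 3(q_F) = 0.
Rearranging gives the reaction functions q_F = (121 - 3q_H)/6 and q_H = (81 - 3q_F)/6.
Solving the pair: q_F = 161/9, q_H = 41/9.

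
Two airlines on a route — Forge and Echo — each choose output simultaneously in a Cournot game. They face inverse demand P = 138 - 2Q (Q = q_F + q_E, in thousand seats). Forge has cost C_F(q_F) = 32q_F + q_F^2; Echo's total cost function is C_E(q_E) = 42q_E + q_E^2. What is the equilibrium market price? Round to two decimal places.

87.50

Forge's profit: π_F = (138 - 2Q)q_F - (32q_F + q_F²). Setting ∂π_F/∂q_F = 0: 106 - 6q_F - 2(q_E) = 0.
Echo's first-order condition: 96 - 6q_E - 2(q_F) = 0.
Rearranging gives the reaction functions q_F = (106 - 2q_E)/6 and q_E = (96 - 2q_F)/6.
Substituting one into the other gives q_F = 111/8 and q_E = 91/8.
Total output Q = 101/4, so price P = 138 - 2·(101/4) = 175/2.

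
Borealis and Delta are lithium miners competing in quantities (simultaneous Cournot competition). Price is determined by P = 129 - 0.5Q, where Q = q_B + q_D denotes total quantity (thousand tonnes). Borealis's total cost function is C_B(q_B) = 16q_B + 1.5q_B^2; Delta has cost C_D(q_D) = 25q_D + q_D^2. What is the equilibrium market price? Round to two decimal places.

101.49

Borealis's profit: π_B = (129 - 0.5Q)q_B - (16q_B + (3/2)q_B²). Setting ∂π_B/∂q_B = 0: 113 - 4q_B - (1/2)(q_D) = 0.
Delta's profit: π_D = (129 - 0.5Q)q_D - (25q_D + q_D²). Setting ∂π_D/∂q_D = 0: 104 - 3q_D - (1/2)(q_B) = 0.
Rearranging gives the reaction functions q_B = (113 - (1/2)q_D)/4 and q_D = (104 - (1/2)q_B)/3.
Substituting one into the other gives q_B = 1148/47 and q_D = 1438/47.
Total output Q = 55.0213, so price P = 129 - (1/2)·55.0213 = 101.4894.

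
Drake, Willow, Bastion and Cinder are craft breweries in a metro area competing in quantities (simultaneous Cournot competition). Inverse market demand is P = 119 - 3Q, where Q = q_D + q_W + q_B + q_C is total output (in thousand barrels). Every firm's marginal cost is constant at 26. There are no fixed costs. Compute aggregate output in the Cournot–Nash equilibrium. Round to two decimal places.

24.80

A representative firm's profit is π_i = q_i(119 - 3Q) - 26q_i.
First-order condition (treating rivals' output as given): 93 - 6q_i - 3·Σ_{j≠i} q_j = 0.
With identical firms every q_j equals q_i, so Σ_{j≠i} q_j = 3q_i and 93 = 15q_i, giving q_i = 31/5.
Total output Q = 31/5 + 31/5 + 31/5 + 31/5 = 124/5.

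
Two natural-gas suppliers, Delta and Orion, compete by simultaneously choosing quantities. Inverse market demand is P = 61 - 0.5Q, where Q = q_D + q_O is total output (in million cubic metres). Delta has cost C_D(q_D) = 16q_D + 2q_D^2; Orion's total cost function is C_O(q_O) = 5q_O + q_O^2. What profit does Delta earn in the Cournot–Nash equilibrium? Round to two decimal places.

Delta's profit: π_D = (61 - 0.5Q)q_D - (16q_D + 2q_D²). Setting ∂π_D/∂q_D = 0: 45 - 5q_D - (1/2)(q_O) = 0.
Orion's first-order condition: 56 - 3q_O - (1/2)(q_D) = 0.
So q_D = (45 - (1/2)q_O)/5 and q_O = (56 - (1/2)q_D)/3.
Solving the pair: q_D = 428/59, q_O = 1030/59.
Price P = 61 - (1/2)·(1458/59) = 48.6441.
Delta's profit: 48.6441·(428/59) - 16·(428/59) - 2(428/59)² = 131.5599.

131.56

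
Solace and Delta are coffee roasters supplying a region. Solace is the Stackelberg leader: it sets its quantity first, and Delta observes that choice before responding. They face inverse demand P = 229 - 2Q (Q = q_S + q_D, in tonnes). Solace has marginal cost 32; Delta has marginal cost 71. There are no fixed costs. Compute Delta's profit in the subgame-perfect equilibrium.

200

Solve by backward induction. Given q_S, the follower Delta maximises π_D = (229 - 2q_S - 2q_D)q_D - 71q_D.
Follower FOC: 158 - 2q_S - 4q_D = 0, so q_D(q_S) = (158 - 2q_S)/4.
The leader anticipates this reaction. Substituting into P = 229 - 2Q gives P = 150 - q_S, so π_S = (150 - q_S)q_S - 32q_S.
Maximising: ∂π_S/∂q_S = 118 - 2q_S = 0, giving q_S = 59.
Then q_D = (158 - 2·59)/4 = 10.
Price P = 229 - 2·69 = 91.
Delta's profit: (91 - 71)·10 = 200.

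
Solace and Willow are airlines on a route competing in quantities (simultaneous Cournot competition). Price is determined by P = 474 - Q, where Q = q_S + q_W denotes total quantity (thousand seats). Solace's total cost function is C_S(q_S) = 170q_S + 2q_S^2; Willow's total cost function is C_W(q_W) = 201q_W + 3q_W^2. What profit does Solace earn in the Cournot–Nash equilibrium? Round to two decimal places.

6330.40

Solace's profit: π_S = (474 - Q)q_S - (170q_S + 2q_S²). Setting ∂π_S/∂q_S = 0: 304 - 6q_S - (q_W) = 0.
Willow's first-order condition: 273 - 8q_W - (q_S) = 0.
Best responses: q_S = (304 - q_W)/6, q_W = (273 - q_S)/8.
Solving the pair: q_S = 45.9362, q_W = 1334/47.
Price P = 474 - 74.3191 = 399.6809.
Solace's profit: 399.6809·45.9362 - 170·45.9362 - 2·45.9362² = 6330.3952.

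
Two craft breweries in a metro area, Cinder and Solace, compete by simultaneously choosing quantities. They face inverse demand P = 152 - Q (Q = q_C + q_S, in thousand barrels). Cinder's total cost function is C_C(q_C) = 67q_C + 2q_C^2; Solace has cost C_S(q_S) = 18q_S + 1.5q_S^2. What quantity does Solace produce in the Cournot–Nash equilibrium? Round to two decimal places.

Cinder's profit: π_C = (152 - Q)q_C - (67q_C + 2q_C²). Setting ∂π_C/∂q_C = 0: 85 - 6q_C - (q_S) = 0.
Solace's first-order condition: 134 - 5q_S - (q_C) = 0.
Rearranging gives the reaction functions q_C = (85 - q_S)/6 and q_S = (134 - q_C)/5.
Substituting one into the other gives q_C = 291/29 and q_S = 719/29.

24.79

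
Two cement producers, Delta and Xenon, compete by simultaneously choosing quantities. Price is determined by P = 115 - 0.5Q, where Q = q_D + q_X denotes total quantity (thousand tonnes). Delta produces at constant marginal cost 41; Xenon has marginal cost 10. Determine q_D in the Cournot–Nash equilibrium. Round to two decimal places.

28.67

Delta's profit: π_D = (115 - 0.5Q)q_D - (41q_D). Setting ∂π_D/∂q_D = 0: 74 - q_D - (1/2)(q_X) = 0.
Xenon's profit: π_X = (115 - 0.5Q)q_X - (10q_X). Setting ∂π_X/∂q_X = 0: 105 - q_X - (1/2)(q_D) = 0.
Best responses: q_D = (74 - (1/2)q_X), q_X = (105 - (1/2)q_D).
Substituting one into the other gives q_D = 86/3 and q_X = 272/3.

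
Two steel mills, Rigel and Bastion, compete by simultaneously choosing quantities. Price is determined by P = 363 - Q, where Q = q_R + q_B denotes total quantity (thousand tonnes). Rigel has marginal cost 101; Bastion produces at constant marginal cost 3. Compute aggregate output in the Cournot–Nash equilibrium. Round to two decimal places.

207.33

Rigel's profit: π_R = (363 - Q)q_R - (101q_R). Setting ∂π_R/∂q_R = 0: 262 - 2q_R - (q_B) = 0.
Bastion's first-order condition: 360 - 2q_B - (q_R) = 0.
Best responses: q_R = (262 - q_B)/2, q_B = (360 - q_R)/2.
Substituting one into the other gives q_R = 164/3 and q_B = 458/3.
Total output Q = 164/3 + 458/3 = 622/3.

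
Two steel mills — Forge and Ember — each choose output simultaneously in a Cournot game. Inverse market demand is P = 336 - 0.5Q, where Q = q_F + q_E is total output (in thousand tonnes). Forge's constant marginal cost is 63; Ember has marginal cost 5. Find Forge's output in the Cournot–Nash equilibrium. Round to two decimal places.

143.33

Forge's profit: π_F = (336 - 0.5Q)q_F - (63q_F). Setting ∂π_F/∂q_F = 0: 273 - q_F - (1/2)(q_E) = 0.
Ember's first-order condition: 331 - q_E - (1/2)(q_F) = 0.
Rearranging gives the reaction functions q_F = (273 - (1/2)q_E) and q_E = (331 - (1/2)q_F).
Solving the pair: q_F = 430/3, q_E = 778/3.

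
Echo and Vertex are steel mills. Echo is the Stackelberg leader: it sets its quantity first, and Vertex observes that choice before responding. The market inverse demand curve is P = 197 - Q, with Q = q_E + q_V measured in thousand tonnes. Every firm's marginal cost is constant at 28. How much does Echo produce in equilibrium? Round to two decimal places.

84.50

The follower Vertex best-responds to any q_E: π_V = (197 - Q)q_V - 28q_V.
∂π_V/∂q_V = 169 - q_E - 2q_V = 0 gives the reaction function q_V = (169 - q_E)/2.
Echo substitutes q_V(q_E) into its own profit: π_E = q_E(197 - q_E - (169 - q_E)/2) - 28q_E = (225/2 - (1/2)q_E)q_E - 28q_E.
Maximising: ∂π_E/∂q_E = 169/2 - q_E = 0, giving q_E = 169/2.
Then q_V = (169 - 169/2)/2 = 169/4.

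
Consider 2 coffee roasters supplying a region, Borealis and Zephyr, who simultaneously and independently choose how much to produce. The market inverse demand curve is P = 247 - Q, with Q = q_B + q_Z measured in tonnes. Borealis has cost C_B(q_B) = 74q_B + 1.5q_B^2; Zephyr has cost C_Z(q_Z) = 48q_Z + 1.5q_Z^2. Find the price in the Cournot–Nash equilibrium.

185

Borealis's profit: π_B = (247 - Q)q_B - (74q_B + (3/2)q_B²). Setting ∂π_B/∂q_B = 0: 173 - 5q_B - (q_Z) = 0.
Zephyr's first-order condition: 199 - 5q_Z - (q_B) = 0.
So q_B = (173 - q_Z)/5 and q_Z = (199 - q_B)/5.
Substituting one into the other gives q_B = 111/4 and q_Z = 137/4.
Total output Q = 62, so price P = 247 - 62 = 185.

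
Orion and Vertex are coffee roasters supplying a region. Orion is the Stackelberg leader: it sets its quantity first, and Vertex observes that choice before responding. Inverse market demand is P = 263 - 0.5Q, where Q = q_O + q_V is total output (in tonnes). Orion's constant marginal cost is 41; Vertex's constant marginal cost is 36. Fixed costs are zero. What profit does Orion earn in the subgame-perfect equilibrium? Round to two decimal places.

11772.25

The follower Vertex best-responds to any q_O: π_V = (263 - 0.5Q)q_V - 36q_V.
∂π_V/∂q_V = 227 - (1/2)q_O - q_V = 0 gives the reaction function q_V = (227 - (1/2)q_O).
Orion substitutes q_V(q_O) into its own profit: π_O = q_O(263 - (1/2)q_O - (227 - (1/2)q_O)/2) - 41q_O = (299/2 - (1/4)q_O)q_O - 41q_O.
Maximising: ∂π_O/∂q_O = 217/2 - (1/2)q_O = 0, giving q_O = 217.
Then q_V = (227 - (1/2)·217) = 237/2.
Price P = 263 - (1/2)·(671/2) = 381/4.
Orion's profit: (381/4 - 41)·217 = 11772.2500.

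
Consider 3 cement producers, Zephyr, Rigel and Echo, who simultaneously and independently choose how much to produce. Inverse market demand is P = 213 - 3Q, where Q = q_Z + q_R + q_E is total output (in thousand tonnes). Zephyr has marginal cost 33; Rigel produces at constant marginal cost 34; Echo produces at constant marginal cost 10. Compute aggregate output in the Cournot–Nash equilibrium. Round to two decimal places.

Zephyr's profit: π_Z = (213 - 3Q)q_Z - (33q_Z). Setting ∂π_Z/∂q_Z = 0: 180 - 6q_Z - 3(q_R + q_E) = 0.
Rigel's profit: π_R = (213 - 3Q)q_R - (34q_R). Setting ∂π_R/∂q_R = 0: 179 - 6q_R - 3(q_Z + q_E) = 0.
Echo's first-order condition: 203 - 6q_E - 3(q_Z + q_R) = 0.
Adding the 3 conditions: 562 − 6Q − 6Q = 0, i.e. Q = 281/6.
Back-substituting: q_Z = (180 − 281/2)/3 = 79/6, q_R = (179 − 281/2)/3 = 77/6, q_E = (203 − 281/2)/3 = 125/6.
Total output Q = 79/6 + 77/6 + 125/6 = 281/6.

46.83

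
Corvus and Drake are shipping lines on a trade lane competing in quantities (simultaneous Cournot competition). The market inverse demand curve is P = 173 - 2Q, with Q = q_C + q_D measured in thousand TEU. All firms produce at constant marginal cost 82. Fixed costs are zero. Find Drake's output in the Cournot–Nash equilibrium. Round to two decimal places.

A representative firm's profit is π_i = q_i(173 - 2Q) - 82q_i.
Setting ∂π_i/∂q_i = 0 with rivals' quantities fixed: 91 - 4q_i - 2q_j = 0.
With identical firms every q_j equals q_i, so q_j = q_i and 91 = 6q_i, giving q_i = 91/6.

15.17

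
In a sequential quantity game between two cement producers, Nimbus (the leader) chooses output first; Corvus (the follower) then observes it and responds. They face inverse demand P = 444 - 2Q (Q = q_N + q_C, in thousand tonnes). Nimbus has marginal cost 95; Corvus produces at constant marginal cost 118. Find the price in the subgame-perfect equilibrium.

188

Solve by backward induction. Given q_N, the follower Corvus maximises π_C = (444 - 2q_N - 2q_C)q_C - 118q_C.
Setting the follower's marginal profit to zero, 326 - 2q_N - 4q_C = 0, i.e. q_C = (326 - 2q_N)/4.
The leader anticipates this reaction. Substituting into P = 444 - 2Q gives P = 281 - q_N, so π_N = (281 - q_N)q_N - 95q_N.
Leader FOC: 186 - 2q_N = 0, so q_N = 93.
Then q_C = (326 - 2·93)/4 = 35.
Total output Q = 128, so price P = 444 - 2·128 = 188.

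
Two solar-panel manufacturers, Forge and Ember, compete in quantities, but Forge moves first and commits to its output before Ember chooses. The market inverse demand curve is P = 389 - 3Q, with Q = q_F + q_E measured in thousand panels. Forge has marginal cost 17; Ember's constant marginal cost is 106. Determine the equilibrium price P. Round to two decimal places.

The follower Ember best-responds to any q_F: π_E = (389 - 3Q)q_E - 106q_E.
∂π_E/∂q_E = 283 - 3q_F - 6q_E = 0 gives the reaction function q_E = (283 - 3q_F)/6.
The leader anticipates this reaction. Substituting into P = 389 - 3Q gives P = 495/2 - (3/2)q_F, so π_F = (495/2 - (3/2)q_F)q_F - 17q_F.
The leader's first-order condition 461/2 - 3q_F = 0 yields q_F = 461/6.
Then q_E = (283 - 3·(461/6))/6 = 35/4.
Total output Q = 1027/12, so price P = 389 - 3·(1027/12) = 529/4.

132.25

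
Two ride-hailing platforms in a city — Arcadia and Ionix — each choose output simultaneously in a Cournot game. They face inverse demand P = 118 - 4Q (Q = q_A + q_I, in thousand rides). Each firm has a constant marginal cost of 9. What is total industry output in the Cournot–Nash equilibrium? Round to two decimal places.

Each firm earns π_i = (118 - 4Q)q_i - 9q_i.
First-order condition (treating rivals' output as given): 109 - 8q_i - 4q_j = 0.
By symmetry each firm produces the same amount; substituting q_j = q_i yields q_i = 109/12.
Total output Q = 109/12 + 109/12 = 109/6.

18.17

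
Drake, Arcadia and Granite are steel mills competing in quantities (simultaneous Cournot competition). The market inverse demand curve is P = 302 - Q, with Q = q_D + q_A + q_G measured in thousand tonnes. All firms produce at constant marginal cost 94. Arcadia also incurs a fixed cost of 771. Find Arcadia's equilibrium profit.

A representative firm's profit is π_i = q_i(302 - Q) - 94q_i.
Setting ∂π_i/∂q_i = 0 with rivals' quantities fixed: 208 - 2q_i - Σ_{j≠i} q_j = 0.
By symmetry each firm produces the same amount; substituting Σ_{j≠i} q_j = 2q_i yields q_i = 208/4 = 52.
Price P = 302 - 156 = 146.
Arcadia's profit: (146 - 94)·52 - 771 = 1933.

1933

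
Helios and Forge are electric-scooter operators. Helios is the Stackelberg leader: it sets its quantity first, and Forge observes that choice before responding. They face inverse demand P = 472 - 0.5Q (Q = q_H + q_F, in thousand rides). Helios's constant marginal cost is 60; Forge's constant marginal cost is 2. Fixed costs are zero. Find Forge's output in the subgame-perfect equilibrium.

293

Solve by backward induction. Given q_H, the follower Forge maximises π_F = (472 - (1/2)q_H - (1/2)q_F)q_F - 2q_F.
Follower FOC: 470 - (1/2)q_H - q_F = 0, so q_F(q_H) = (470 - (1/2)q_H).
Helios substitutes q_F(q_H) into its own profit: π_H = q_H(472 - (1/2)q_H - (470 - (1/2)q_H)/2) - 60q_H = (237 - (1/4)q_H)q_H - 60q_H.
Leader FOC: 177 - (1/2)q_H = 0, so q_H = 354.
Then q_F = (470 - (1/2)·354) = 293.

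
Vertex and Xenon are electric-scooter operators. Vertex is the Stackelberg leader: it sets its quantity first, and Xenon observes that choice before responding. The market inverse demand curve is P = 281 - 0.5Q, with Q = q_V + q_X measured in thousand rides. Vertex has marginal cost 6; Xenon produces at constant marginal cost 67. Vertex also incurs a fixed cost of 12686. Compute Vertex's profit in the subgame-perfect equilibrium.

15538

Solve by backward induction. Given q_V, the follower Xenon maximises π_X = (281 - (1/2)q_V - (1/2)q_X)q_X - 67q_X.
Follower FOC: 214 - (1/2)q_V - q_X = 0, so q_X(q_V) = (214 - (1/2)q_V).
The leader anticipates this reaction. Substituting into P = 281 - 0.5Q gives P = 174 - (1/4)q_V, so π_V = (174 - (1/4)q_V)q_V - 6q_V.
Maximising: ∂π_V/∂q_V = 168 - (1/2)q_V = 0, giving q_V = 336.
Then q_X = (214 - (1/2)·336) = 46.
Price P = 281 - (1/2)·382 = 90.
Vertex's profit: (90 - 6)·336 - 12686 = 15538.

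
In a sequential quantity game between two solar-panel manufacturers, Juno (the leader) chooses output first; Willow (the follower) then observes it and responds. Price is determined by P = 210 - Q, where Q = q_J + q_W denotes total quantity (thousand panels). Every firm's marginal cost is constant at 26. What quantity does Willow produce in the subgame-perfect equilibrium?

46

The follower Willow best-responds to any q_J: π_W = (210 - Q)q_W - 26q_W.
∂π_W/∂q_W = 184 - q_J - 2q_W = 0 gives the reaction function q_W = (184 - q_J)/2.
The leader anticipates this reaction. Substituting into P = 210 - Q gives P = 118 - (1/2)q_J, so π_J = (118 - (1/2)q_J)q_J - 26q_J.
Maximising: ∂π_J/∂q_J = 92 - q_J = 0, giving q_J = 92.
Then q_W = (184 - 92)/2 = 46.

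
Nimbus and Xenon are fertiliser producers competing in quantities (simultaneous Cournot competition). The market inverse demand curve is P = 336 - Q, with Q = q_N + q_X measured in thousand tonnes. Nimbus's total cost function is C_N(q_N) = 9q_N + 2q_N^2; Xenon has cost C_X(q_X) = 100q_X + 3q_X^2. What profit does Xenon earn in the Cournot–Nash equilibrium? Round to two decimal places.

Nimbus's profit: π_N = (336 - Q)q_N - (9q_N + 2q_N²). Setting ∂π_N/∂q_N = 0: 327 - 6q_N - (q_X) = 0.
Xenon's first-order condition: 236 - 8q_X - (q_N) = 0.
Rearranging gives the reaction functions q_N = (327 - q_X)/6 and q_X = (236 - q_N)/8.
Solving the pair: q_N = 50.6383, q_X = 1089/47.
Price P = 336 - 73.8085 = 262.1915.
Xenon's profit: 262.1915·(1089/47) - 100·(1089/47) - 3(1089/47)² = 2147.4350.

2147.44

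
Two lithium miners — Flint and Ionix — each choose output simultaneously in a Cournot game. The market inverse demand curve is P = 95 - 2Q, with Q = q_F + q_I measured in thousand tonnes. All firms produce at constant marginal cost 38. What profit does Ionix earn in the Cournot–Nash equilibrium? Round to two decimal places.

180.50

Each firm earns π_i = (95 - 2Q)q_i - 38q_i.
First-order condition (treating rivals' output as given): 57 - 4q_i - 2q_j = 0.
By symmetry each firm produces the same amount; substituting q_j = q_i yields q_i = 57/6 = 19/2.
Price P = 95 - 2·19 = 57.
Ionix's profit: (57 - 38)·(19/2) = 361/2.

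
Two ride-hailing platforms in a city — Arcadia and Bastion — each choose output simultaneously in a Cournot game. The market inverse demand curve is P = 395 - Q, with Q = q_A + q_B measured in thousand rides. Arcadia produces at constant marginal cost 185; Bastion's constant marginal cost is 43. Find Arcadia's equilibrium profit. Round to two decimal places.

Arcadia's profit: π_A = (395 - Q)q_A - (185q_A). Setting ∂π_A/∂q_A = 0: 210 - 2q_A - (q_B) = 0.
Bastion's first-order condition: 352 - 2q_B - (q_A) = 0.
Rearranging gives the reaction functions q_A = (210 - q_B)/2 and q_B = (352 - q_A)/2.
Substituting one into the other gives q_A = 68/3 and q_B = 494/3.
Price P = 395 - 562/3 = 623/3.
Arcadia's profit: (623/3 - 185)·(68/3) = 513.7778.

513.78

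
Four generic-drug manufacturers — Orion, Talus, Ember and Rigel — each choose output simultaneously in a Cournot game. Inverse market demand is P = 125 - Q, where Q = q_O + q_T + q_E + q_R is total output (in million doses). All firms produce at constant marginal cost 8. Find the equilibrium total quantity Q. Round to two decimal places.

Each firm earns π_i = (125 - Q)q_i - 8q_i.
First-order condition (treating rivals' output as given): 117 - 2q_i - Σ_{j≠i} q_j = 0.
By symmetry each firm produces the same amount; substituting Σ_{j≠i} q_j = 3q_i yields q_i = 117/5.
Total output Q = 117/5 + 117/5 + 117/5 + 117/5 = 468/5.

93.60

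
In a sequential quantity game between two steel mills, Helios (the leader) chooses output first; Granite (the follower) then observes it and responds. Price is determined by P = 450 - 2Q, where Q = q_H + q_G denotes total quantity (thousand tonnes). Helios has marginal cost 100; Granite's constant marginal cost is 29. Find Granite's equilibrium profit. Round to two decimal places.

9905.28

Solve by backward induction. Given q_H, the follower Granite maximises π_G = (450 - 2q_H - 2q_G)q_G - 29q_G.
Follower FOC: 421 - 2q_H - 4q_G = 0, so q_G(q_H) = (421 - 2q_H)/4.
The leader anticipates this reaction. Substituting into P = 450 - 2Q gives P = 479/2 - q_H, so π_H = (479/2 - q_H)q_H - 100q_H.
Maximising: ∂π_H/∂q_H = 279/2 - 2q_H = 0, giving q_H = 279/4.
Then q_G = (421 - 2·(279/4))/4 = 563/8.
Price P = 450 - 2·(1121/8) = 679/4.
Granite's profit: (679/4 - 29)·(563/8) = 9905.2813.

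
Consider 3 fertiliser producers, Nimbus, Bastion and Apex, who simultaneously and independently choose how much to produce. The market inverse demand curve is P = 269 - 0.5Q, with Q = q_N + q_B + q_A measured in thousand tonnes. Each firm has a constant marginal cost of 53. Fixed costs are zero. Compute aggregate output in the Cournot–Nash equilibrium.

Each firm earns π_i = (269 - 0.5Q)q_i - 53q_i.
First-order condition (treating rivals' output as given): 216 - q_i - (1/2)·Σ_{j≠i} q_j = 0.
By symmetry each firm produces the same amount; substituting Σ_{j≠i} q_j = 2q_i yields q_i = 216/2 = 108.
Total output Q = 108 + 108 + 108 = 324.

324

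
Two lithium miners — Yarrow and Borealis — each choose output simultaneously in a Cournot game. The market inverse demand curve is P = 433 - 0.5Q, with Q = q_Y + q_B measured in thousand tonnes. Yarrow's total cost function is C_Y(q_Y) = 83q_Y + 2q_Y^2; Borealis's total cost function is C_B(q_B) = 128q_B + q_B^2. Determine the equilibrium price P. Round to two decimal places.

356.81

Yarrow's profit: π_Y = (433 - 0.5Q)q_Y - (83q_Y + 2q_Y²). Setting ∂π_Y/∂q_Y = 0: 350 - 5q_Y - (1/2)(q_B) = 0.
Borealis's first-order condition: 305 - 3q_B - (1/2)(q_Y) = 0.
Best responses: q_Y = (350 - (1/2)q_B)/5, q_B = (305 - (1/2)q_Y)/3.
Substituting one into the other gives q_Y = 60.8475 and q_B = 91.5254.
Total output Q = 152.3729, so price P = 433 - (1/2)·152.3729 = 356.8136.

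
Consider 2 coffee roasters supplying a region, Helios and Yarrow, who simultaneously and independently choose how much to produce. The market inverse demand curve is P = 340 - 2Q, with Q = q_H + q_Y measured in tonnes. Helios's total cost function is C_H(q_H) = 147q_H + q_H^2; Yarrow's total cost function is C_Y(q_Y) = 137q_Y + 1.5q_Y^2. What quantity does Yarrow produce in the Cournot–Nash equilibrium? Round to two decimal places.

Helios's profit: π_H = (340 - 2Q)q_H - (147q_H + q_H²). Setting ∂π_H/∂q_H = 0: 193 - 6q_H - 2(q_Y) = 0.
Yarrow's profit: π_Y = (340 - 2Q)q_Y - (137q_Y + (3/2)q_Y²). Setting ∂π_Y/∂q_Y = 0: 203 - 7q_Y - 2(q_H) = 0.
Rearranging gives the reaction functions q_H = (193 - 2q_Y)/6 and q_Y = (203 - 2q_H)/7.
Solving the pair: q_H = 945/38, q_Y = 416/19.

21.89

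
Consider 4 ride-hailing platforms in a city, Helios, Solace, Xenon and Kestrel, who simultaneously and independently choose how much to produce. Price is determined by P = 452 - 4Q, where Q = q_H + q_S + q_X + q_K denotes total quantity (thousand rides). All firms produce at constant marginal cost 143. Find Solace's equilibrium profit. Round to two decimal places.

A representative firm's profit is π_i = q_i(452 - 4Q) - 143q_i.
First-order condition (treating rivals' output as given): 309 - 8q_i - 4·Σ_{j≠i} q_j = 0.
With identical firms every q_j equals q_i, so Σ_{j≠i} q_j = 3q_i and 309 = 20q_i, giving q_i = 309/20.
Price P = 452 - 4·(309/5) = 1024/5.
Solace's profit: (1024/5 - 143)·(309/20) = 954.8100.

954.81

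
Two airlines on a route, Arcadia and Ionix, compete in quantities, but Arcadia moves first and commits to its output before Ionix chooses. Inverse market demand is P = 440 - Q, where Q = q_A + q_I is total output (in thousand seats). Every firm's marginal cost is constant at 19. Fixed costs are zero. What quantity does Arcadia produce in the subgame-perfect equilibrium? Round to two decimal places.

Solve by backward induction. Given q_A, the follower Ionix maximises π_I = (440 - q_A - q_I)q_I - 19q_I.
∂π_I/∂q_I = 421 - q_A - 2q_I = 0 gives the reaction function q_I = (421 - q_A)/2.
Arcadia substitutes q_I(q_A) into its own profit: π_A = q_A(440 - q_A - (421 - q_A)/2) - 19q_A = (459/2 - (1/2)q_A)q_A - 19q_A.
Leader FOC: 421/2 - q_A = 0, so q_A = 421/2.
Then q_I = (421 - 421/2)/2 = 421/4.

210.50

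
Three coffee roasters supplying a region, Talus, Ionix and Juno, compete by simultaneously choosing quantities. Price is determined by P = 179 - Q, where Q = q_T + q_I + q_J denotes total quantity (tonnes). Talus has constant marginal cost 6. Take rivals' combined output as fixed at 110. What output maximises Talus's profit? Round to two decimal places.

With rivals' combined output fixed at 110, Talus's profit is π_T = (179 - 110 - q_T)q_T - (6q_T) = (69 - q_T)q_T - (6q_T).
∂π_T/∂q_T = 63 - 2q_T = 0, so q_T = 63/2.

31.50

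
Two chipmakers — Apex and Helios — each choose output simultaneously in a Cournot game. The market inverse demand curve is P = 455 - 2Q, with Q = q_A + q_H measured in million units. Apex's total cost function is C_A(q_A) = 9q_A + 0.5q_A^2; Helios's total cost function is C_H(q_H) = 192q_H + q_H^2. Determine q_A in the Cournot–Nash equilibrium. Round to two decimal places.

82.69

Apex's profit: π_A = (455 - 2Q)q_A - (9q_A + (1/2)q_A²). Setting ∂π_A/∂q_A = 0: 446 - 5q_A - 2(q_H) = 0.
Helios's first-order condition: 263 - 6q_H - 2(q_A) = 0.
Best responses: q_A = (446 - 2q_H)/5, q_H = (263 - 2q_A)/6.
Substituting one into the other gives q_A = 1075/13 and q_H = 423/26.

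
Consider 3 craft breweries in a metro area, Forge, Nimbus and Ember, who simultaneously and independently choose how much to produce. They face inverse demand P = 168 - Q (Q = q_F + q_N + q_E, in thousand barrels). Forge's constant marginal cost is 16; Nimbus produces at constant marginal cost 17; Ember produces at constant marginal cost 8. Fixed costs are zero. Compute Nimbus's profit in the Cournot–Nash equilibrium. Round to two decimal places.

Forge's profit: π_F = (168 - Q)q_F - (16q_F). Setting ∂π_F/∂q_F = 0: 152 - 2q_F - (q_N + q_E) = 0.
Nimbus's first-order condition: 151 - 2q_N - (q_F + q_E) = 0.
Ember's first-order condition: 160 - 2q_E - (q_F + q_N) = 0.
Summing all 3 equations gives 463 − 4Q = 0, hence Q = 463/4.
Back-substituting: q_F = (152 − 463/4) = 145/4, q_N = (151 − 463/4) = 141/4, q_E = (160 − 463/4) = 177/4.
Price P = 168 - 463/4 = 209/4.
Nimbus's profit: (209/4 - 17)·(141/4) = 1242.5625.

1242.56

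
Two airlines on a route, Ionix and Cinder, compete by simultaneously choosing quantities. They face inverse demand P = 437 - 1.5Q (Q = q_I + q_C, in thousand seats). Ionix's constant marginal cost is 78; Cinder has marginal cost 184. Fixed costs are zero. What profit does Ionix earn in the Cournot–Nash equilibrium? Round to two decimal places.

16016.67

Ionix's profit: π_I = (437 - 1.5Q)q_I - (78q_I). Setting ∂π_I/∂q_I = 0: 359 - 3q_I - (3/2)(q_C) = 0.
Cinder's profit: π_C = (437 - 1.5Q)q_C - (184q_C). Setting ∂π_C/∂q_C = 0: 253 - 3q_C - (3/2)(q_I) = 0.
So q_I = (359 - (3/2)q_C)/3 and q_C = (253 - (3/2)q_I)/3.
Substituting one into the other gives q_I = 310/3 and q_C = 98/3.
Price P = 437 - (3/2)·136 = 233.
Ionix's profit: (233 - 78)·(310/3) = 16016.6667.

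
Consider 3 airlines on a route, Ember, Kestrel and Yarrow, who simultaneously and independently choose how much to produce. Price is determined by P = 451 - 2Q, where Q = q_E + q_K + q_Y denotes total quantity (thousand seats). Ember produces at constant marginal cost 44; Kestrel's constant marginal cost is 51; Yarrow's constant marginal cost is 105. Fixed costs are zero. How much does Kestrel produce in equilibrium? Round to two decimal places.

55.88

Ember's profit: π_E = (451 - 2Q)q_E - (44q_E). Setting ∂π_E/∂q_E = 0: 407 - 4q_E - 2(q_K + q_Y) = 0.
Kestrel's profit: π_K = (451 - 2Q)q_K - (51q_K). Setting ∂π_K/∂q_K = 0: 400 - 4q_K - 2(q_E + q_Y) = 0.
Yarrow's first-order condition: 346 - 4q_Y - 2(q_E + q_K) = 0.
Summing all 3 equations gives 1153 − 8Q = 0, hence Q = 1153/8.
Back-substituting: q_E = (407 − 1153/4)/2 = 475/8, q_K = (400 − 1153/4)/2 = 447/8, q_Y = (346 − 1153/4)/2 = 231/8.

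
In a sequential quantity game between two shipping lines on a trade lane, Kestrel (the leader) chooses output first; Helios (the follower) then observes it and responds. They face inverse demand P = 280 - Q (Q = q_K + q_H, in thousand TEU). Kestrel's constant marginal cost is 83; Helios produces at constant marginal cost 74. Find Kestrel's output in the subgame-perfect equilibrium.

94

The follower Helios best-responds to any q_K: π_H = (280 - Q)q_H - 74q_H.
Setting the follower's marginal profit to zero, 206 - q_K - 2q_H = 0, i.e. q_H = (206 - q_K)/2.
Kestrel substitutes q_H(q_K) into its own profit: π_K = q_K(280 - q_K - (206 - q_K)/2) - 83q_K = (177 - (1/2)q_K)q_K - 83q_K.
Leader FOC: 94 - q_K = 0, so q_K = 94.
Then q_H = (206 - 94)/2 = 56.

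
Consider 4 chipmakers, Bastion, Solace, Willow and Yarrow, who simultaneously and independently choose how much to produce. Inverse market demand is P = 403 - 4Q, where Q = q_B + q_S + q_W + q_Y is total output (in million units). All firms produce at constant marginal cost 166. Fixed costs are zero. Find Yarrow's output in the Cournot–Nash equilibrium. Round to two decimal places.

11.85

Each firm earns π_i = (403 - 4Q)q_i - 166q_i.
First-order condition (treating rivals' output as given): 237 - 8q_i - 4·Σ_{j≠i} q_j = 0.
By symmetry each firm produces the same amount; substituting Σ_{j≠i} q_j = 3q_i yields q_i = 237/20.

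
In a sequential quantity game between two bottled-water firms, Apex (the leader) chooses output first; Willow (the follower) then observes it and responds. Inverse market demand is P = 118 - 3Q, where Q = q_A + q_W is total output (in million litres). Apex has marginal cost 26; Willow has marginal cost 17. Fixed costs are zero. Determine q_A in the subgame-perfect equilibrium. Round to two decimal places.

Solve by backward induction. Given q_A, the follower Willow maximises π_W = (118 - 3q_A - 3q_W)q_W - 17q_W.
Setting the follower's marginal profit to zero, 101 - 3q_A - 6q_W = 0, i.e. q_W = (101 - 3q_A)/6.
The leader anticipates this reaction. Substituting into P = 118 - 3Q gives P = 135/2 - (3/2)q_A, so π_A = (135/2 - (3/2)q_A)q_A - 26q_A.
Leader FOC: 83/2 - 3q_A = 0, so q_A = 83/6.
Then q_W = (101 - 3·(83/6))/6 = 119/12.

13.83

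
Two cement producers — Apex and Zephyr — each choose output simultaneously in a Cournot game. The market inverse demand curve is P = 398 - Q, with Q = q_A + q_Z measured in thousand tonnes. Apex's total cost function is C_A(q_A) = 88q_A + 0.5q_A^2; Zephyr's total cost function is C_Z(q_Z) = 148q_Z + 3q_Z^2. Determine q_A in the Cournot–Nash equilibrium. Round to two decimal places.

96.96

Apex's profit: π_A = (398 - Q)q_A - (88q_A + (1/2)q_A²). Setting ∂π_A/∂q_A = 0: 310 - 3q_A - (q_Z) = 0.
Zephyr's first-order condition: 250 - 8q_Z - (q_A) = 0.
Rearranging gives the reaction functions q_A = (310 - q_Z)/3 and q_Z = (250 - q_A)/8.
Substituting one into the other gives q_A = 96.9565 and q_Z = 440/23.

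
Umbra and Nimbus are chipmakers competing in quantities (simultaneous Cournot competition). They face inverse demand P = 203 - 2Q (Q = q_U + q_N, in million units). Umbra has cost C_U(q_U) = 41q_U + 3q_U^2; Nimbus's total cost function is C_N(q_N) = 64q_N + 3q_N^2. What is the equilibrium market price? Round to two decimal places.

Umbra's profit: π_U = (203 - 2Q)q_U - (41q_U + 3q_U²). Setting ∂π_U/∂q_U = 0: 162 - 10q_U - 2(q_N) = 0.
Nimbus's profit: π_N = (203 - 2Q)q_N - (64q_N + 3q_N²). Setting ∂π_N/∂q_N = 0: 139 - 10q_N - 2(q_U) = 0.
So q_U = (162 - 2q_N)/10 and q_N = (139 - 2q_U)/10.
Solving the pair: q_U = 671/48, q_N = 533/48.
Total output Q = 301/12, so price P = 203 - 2·(301/12) = 917/6.

152.83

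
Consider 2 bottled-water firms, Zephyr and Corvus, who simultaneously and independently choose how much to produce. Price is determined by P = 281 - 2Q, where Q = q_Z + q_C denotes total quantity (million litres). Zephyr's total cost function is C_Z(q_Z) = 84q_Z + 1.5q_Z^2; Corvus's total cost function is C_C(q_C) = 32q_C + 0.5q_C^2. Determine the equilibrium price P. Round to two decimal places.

162.55

Zephyr's profit: π_Z = (281 - 2Q)q_Z - (84q_Z + (3/2)q_Z²). Setting ∂π_Z/∂q_Z = 0: 197 - 7q_Z - 2(q_C) = 0.
Corvus's first-order condition: 249 - 5q_C - 2(q_Z) = 0.
Best responses: q_Z = (197 - 2q_C)/7, q_C = (249 - 2q_Z)/5.
Solving the pair: q_Z = 487/31, q_C = 1349/31.
Total output Q = 1836/31, so price P = 281 - 2·(1836/31) = 162.5484.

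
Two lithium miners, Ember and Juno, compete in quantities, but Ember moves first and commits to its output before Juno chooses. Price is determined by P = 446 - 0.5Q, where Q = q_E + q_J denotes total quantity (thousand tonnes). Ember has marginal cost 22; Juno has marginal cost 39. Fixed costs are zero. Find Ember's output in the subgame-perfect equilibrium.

The follower Juno best-responds to any q_E: π_J = (446 - 0.5Q)q_J - 39q_J.
Follower FOC: 407 - (1/2)q_E - q_J = 0, so q_J(q_E) = (407 - (1/2)q_E).
Ember substitutes q_J(q_E) into its own profit: π_E = q_E(446 - (1/2)q_E - (407 - (1/2)q_E)/2) - 22q_E = (485/2 - (1/4)q_E)q_E - 22q_E.
The leader's first-order condition 441/2 - (1/2)q_E = 0 yields q_E = 441.
Then q_J = (407 - (1/2)·441) = 373/2.

441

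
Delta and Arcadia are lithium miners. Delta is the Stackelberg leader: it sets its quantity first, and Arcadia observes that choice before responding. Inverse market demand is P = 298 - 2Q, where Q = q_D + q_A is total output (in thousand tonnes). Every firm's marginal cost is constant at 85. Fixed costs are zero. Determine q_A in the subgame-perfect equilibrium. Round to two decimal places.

26.63

The follower Arcadia best-responds to any q_D: π_A = (298 - 2Q)q_A - 85q_A.
∂π_A/∂q_A = 213 - 2q_D - 4q_A = 0 gives the reaction function q_A = (213 - 2q_D)/4.
Delta substitutes q_A(q_D) into its own profit: π_D = q_D(298 - 2q_D - (213 - 2q_D)/2) - 85q_D = (383/2 - q_D)q_D - 85q_D.
Leader FOC: 213/2 - 2q_D = 0, so q_D = 213/4.
Then q_A = (213 - 2·(213/4))/4 = 213/8.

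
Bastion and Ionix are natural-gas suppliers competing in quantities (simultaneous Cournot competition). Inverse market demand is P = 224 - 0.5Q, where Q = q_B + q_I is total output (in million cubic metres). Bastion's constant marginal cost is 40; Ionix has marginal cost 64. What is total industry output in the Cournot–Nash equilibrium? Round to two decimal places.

229.33

Bastion's profit: π_B = (224 - 0.5Q)q_B - (40q_B). Setting ∂π_B/∂q_B = 0: 184 - q_B - (1/2)(q_I) = 0.
Ionix's first-order condition: 160 - q_I - (1/2)(q_B) = 0.
Rearranging gives the reaction functions q_B = (184 - (1/2)q_I) and q_I = (160 - (1/2)q_B).
Substituting one into the other gives q_B = 416/3 and q_I = 272/3.
Total output Q = 416/3 + 272/3 = 688/3.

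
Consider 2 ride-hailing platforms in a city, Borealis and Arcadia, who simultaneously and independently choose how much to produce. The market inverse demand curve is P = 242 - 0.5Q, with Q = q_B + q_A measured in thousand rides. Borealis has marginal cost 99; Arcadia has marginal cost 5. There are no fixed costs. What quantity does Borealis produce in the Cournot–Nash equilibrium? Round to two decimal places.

32.67

Borealis's profit: π_B = (242 - 0.5Q)q_B - (99q_B). Setting ∂π_B/∂q_B = 0: 143 - q_B - (1/2)(q_A) = 0.
Arcadia's profit: π_A = (242 - 0.5Q)q_A - (5q_A). Setting ∂π_A/∂q_A = 0: 237 - q_A - (1/2)(q_B) = 0.
So q_B = (143 - (1/2)q_A) and q_A = (237 - (1/2)q_B).
Substituting one into the other gives q_B = 98/3 and q_A = 662/3.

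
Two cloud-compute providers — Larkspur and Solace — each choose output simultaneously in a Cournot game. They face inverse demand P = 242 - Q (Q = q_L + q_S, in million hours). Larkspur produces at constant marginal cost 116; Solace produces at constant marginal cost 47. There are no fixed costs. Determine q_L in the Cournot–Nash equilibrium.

19

Larkspur's profit: π_L = (242 - Q)q_L - (116q_L). Setting ∂π_L/∂q_L = 0: 126 - 2q_L - (q_S) = 0.
Solace's first-order condition: 195 - 2q_S - (q_L) = 0.
So q_L = (126 - q_S)/2 and q_S = (195 - q_L)/2.
Solving the pair: q_L = 19, q_S = 88.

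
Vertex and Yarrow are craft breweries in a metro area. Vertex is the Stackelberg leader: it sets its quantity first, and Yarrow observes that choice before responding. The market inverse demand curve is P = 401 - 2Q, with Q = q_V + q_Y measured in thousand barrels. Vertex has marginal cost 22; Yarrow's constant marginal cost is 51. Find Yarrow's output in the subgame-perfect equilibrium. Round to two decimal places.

36.50

The follower Yarrow best-responds to any q_V: π_Y = (401 - 2Q)q_Y - 51q_Y.
∂π_Y/∂q_Y = 350 - 2q_V - 4q_Y = 0 gives the reaction function q_Y = (350 - 2q_V)/4.
Vertex substitutes q_Y(q_V) into its own profit: π_V = q_V(401 - 2q_V - (350 - 2q_V)/2) - 22q_V = (226 - q_V)q_V - 22q_V.
Leader FOC: 204 - 2q_V = 0, so q_V = 102.
Then q_Y = (350 - 2·102)/4 = 73/2.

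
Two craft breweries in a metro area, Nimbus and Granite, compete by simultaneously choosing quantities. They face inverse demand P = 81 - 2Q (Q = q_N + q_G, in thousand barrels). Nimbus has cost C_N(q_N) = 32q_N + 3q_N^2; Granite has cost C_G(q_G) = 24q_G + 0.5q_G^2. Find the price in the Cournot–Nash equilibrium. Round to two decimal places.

Nimbus's profit: π_N = (81 - 2Q)q_N - (32q_N + 3q_N²). Setting ∂π_N/∂q_N = 0: 49 - 10q_N - 2(q_G) = 0.
Granite's first-order condition: 57 - 5q_G - 2(q_N) = 0.
So q_N = (49 - 2q_G)/10 and q_G = (57 - 2q_N)/5.
Substituting one into the other gives q_N = 131/46 and q_G = 236/23.
Total output Q = 603/46, so price P = 81 - 2·(603/46) = 1260/23.

54.78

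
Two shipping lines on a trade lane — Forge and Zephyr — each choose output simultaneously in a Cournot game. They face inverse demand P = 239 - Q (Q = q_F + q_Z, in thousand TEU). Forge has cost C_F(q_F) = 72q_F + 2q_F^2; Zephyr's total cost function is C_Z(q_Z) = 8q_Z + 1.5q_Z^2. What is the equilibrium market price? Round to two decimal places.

Forge's profit: π_F = (239 - Q)q_F - (72q_F + 2q_F²). Setting ∂π_F/∂q_F = 0: 167 - 6q_F - (q_Z) = 0.
Zephyr's first-order condition: 231 - 5q_Z - (q_F) = 0.
Best responses: q_F = (167 - q_Z)/6, q_Z = (231 - q_F)/5.
Substituting one into the other gives q_F = 604/29 and q_Z = 1219/29.
Total output Q = 1823/29, so price P = 239 - 1823/29 = 176.1379.

176.14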